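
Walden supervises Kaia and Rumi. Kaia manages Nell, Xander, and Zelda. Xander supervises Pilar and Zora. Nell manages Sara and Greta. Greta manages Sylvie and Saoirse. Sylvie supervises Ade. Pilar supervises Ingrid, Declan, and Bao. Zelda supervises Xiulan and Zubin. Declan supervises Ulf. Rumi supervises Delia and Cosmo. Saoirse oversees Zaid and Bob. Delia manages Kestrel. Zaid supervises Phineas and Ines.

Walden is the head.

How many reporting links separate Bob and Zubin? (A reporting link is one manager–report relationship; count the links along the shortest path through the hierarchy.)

Bob is 4 levels below Kaia, and Zubin is 2 levels below Kaia (their lowest common manager). The shortest path runs up from Bob to Kaia and back down to Zubin: 4 + 2 = 6 links.

6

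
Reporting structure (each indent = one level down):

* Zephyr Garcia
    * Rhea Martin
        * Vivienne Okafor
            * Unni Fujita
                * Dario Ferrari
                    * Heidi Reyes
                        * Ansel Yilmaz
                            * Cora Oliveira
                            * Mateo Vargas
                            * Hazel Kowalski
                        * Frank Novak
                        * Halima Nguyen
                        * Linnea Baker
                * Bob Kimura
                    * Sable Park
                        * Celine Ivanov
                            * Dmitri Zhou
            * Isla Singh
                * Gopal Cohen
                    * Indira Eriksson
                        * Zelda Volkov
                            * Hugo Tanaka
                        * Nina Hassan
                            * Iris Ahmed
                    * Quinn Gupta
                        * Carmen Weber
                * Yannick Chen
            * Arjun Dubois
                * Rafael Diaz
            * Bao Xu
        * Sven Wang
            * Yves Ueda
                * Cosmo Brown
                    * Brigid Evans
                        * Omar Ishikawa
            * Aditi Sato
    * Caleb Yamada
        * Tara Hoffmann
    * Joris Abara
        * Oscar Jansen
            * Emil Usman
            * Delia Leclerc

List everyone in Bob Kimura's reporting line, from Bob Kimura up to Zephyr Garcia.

Bob Kimura reports to Unni Fujita. Unni Fujita reports to Vivienne Okafor. Vivienne Okafor reports to Rhea Martin. Rhea Martin reports to Zephyr Garcia. Zephyr Garcia is at the top.

Bob Kimura -> Unni Fujita -> Vivienne Okafor -> Rhea Martin -> Zephyr Garcia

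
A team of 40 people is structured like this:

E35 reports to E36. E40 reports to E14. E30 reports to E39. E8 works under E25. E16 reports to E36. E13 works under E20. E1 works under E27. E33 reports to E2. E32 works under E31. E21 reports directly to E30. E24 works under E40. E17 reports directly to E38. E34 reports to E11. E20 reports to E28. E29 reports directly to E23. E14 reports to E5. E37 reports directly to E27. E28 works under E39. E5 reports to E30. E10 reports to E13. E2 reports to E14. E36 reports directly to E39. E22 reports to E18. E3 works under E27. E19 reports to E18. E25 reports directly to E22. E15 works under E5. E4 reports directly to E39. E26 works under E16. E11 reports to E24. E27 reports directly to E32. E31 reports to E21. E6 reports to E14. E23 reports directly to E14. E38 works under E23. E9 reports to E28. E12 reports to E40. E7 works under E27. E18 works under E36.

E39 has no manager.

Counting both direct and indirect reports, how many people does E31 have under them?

E31 directly manages E32. Under E32: E27, E37, E1, E3, E7 (5). That's 6 in total.

6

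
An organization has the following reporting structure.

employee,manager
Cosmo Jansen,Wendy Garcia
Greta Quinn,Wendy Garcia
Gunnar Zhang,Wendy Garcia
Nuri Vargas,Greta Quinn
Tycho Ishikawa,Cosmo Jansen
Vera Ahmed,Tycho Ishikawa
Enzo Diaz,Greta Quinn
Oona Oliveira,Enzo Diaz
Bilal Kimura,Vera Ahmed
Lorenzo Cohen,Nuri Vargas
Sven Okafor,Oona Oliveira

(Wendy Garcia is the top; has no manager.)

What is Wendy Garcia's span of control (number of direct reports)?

Wendy Garcia directly manages Cosmo Jansen, Greta Quinn, Gunnar Zhang. That is 3 direct reports.

3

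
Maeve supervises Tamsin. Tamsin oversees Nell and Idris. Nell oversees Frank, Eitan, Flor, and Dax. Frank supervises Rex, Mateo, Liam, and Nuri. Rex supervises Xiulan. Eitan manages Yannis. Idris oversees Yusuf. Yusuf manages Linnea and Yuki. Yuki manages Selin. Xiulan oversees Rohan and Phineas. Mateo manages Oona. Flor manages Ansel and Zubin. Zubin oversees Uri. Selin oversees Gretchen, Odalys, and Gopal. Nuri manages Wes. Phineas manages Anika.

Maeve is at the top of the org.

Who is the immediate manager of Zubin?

Zubin reports directly to Flor.

Flor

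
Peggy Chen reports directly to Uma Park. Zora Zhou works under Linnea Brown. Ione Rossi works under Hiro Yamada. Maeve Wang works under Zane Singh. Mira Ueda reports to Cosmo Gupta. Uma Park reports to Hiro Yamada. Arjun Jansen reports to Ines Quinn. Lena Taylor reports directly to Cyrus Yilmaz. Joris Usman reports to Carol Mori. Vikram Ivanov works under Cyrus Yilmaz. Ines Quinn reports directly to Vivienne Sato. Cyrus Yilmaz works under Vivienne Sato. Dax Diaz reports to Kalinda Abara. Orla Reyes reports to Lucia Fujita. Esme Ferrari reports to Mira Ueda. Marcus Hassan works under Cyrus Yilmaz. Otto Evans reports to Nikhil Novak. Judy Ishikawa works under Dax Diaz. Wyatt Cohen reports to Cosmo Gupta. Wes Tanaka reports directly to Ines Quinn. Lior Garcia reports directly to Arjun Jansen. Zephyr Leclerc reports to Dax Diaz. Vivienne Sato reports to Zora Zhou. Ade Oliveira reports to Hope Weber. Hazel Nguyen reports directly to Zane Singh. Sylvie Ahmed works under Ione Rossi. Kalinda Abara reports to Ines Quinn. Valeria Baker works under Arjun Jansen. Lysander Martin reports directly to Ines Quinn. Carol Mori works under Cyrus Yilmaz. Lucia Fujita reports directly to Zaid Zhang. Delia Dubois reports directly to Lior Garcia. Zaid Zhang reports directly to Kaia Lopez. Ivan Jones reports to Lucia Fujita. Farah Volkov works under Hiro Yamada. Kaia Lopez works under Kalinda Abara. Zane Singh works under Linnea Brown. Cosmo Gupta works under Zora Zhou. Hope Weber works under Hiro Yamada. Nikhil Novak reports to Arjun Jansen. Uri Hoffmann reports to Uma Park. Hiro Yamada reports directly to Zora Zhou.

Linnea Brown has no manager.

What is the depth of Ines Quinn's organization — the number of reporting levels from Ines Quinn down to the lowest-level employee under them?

The longest chain under Ines Quinn runs Ines Quinn → Kalinda Abara → Kaia Lopez → Zaid Zhang → Lucia Fujita → Orla Reyes, which is 5 levels below Ines Quinn.

5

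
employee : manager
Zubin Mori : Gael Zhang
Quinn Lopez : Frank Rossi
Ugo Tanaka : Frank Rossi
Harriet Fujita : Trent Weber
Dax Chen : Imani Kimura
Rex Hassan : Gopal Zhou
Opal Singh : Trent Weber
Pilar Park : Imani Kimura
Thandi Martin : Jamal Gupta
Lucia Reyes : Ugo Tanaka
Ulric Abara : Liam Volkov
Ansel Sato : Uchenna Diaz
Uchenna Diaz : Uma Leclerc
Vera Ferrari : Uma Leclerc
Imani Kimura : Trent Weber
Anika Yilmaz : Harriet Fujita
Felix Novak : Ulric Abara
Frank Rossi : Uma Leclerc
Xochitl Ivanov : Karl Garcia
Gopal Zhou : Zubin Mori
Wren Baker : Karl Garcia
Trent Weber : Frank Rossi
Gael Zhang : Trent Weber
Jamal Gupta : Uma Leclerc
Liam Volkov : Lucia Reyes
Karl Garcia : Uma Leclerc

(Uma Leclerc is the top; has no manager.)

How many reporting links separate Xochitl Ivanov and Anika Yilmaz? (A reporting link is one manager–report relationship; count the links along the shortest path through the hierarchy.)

6

Xochitl Ivanov is 2 levels below Uma Leclerc, and Anika Yilmaz is 4 levels below Uma Leclerc (their lowest common manager). The shortest path runs up from Xochitl Ivanov to Uma Leclerc and back down to Anika Yilmaz: 2 + 4 = 6 links.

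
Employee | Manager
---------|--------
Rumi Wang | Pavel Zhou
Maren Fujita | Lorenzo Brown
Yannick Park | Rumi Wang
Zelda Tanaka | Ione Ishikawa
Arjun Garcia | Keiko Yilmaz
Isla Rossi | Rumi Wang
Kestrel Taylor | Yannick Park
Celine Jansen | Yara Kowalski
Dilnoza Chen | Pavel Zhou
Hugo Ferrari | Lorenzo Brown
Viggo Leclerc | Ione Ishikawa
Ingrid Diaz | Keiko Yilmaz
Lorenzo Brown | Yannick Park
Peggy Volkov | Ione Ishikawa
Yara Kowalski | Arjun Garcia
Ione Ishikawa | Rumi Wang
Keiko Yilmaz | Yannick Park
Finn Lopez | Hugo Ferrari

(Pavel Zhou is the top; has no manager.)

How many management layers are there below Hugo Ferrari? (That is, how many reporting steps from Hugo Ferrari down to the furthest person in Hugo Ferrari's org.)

The longest chain under Hugo Ferrari runs Hugo Ferrari → Finn Lopez, which is 1 level below Hugo Ferrari.

1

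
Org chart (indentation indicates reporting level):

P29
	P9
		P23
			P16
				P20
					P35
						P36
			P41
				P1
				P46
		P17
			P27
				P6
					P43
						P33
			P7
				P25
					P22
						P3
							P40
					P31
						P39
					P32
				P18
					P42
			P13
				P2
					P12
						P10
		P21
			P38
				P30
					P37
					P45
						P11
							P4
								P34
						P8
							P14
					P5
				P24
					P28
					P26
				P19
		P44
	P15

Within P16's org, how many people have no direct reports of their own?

1

The only person in P16's organization with no one reporting to them is P36. That is 1.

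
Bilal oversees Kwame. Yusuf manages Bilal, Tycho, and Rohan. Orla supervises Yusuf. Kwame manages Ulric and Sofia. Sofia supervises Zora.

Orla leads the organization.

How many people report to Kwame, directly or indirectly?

3

Kwame directly manages Ulric, Sofia. Ulric has no reports. Under Sofia: Zora (1). So Kwame's organization is 2 direct reports plus everyone under them: 1 + 2 = 3.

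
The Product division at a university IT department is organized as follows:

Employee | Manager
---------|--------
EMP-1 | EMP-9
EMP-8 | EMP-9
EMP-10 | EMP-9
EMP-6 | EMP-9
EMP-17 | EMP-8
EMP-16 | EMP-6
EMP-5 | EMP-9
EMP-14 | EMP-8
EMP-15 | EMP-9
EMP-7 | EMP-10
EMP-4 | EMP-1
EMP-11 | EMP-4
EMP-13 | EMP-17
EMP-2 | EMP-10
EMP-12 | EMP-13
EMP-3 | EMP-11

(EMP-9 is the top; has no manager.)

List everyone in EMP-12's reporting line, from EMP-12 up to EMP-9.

EMP-12 reports to EMP-13. EMP-13 reports to EMP-17. EMP-17 reports to EMP-8. EMP-8 reports to EMP-9. EMP-9 is at the top.

EMP-12 -> EMP-13 -> EMP-17 -> EMP-8 -> EMP-9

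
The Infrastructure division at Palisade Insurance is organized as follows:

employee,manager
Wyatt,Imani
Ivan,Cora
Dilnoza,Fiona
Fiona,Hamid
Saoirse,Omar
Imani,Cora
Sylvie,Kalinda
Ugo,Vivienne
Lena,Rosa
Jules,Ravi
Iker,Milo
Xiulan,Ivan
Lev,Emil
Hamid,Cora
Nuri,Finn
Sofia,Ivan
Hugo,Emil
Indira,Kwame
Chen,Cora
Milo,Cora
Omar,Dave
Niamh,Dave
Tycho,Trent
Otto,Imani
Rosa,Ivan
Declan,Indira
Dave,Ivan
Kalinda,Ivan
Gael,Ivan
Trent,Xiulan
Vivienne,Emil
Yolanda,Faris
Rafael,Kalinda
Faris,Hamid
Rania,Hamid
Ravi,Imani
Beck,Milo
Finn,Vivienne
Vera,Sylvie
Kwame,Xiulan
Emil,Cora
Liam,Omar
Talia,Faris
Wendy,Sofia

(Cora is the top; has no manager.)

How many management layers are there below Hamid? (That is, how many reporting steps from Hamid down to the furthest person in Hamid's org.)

2

The longest chain under Hamid runs Hamid → Faris → Yolanda, which is 2 levels below Hamid.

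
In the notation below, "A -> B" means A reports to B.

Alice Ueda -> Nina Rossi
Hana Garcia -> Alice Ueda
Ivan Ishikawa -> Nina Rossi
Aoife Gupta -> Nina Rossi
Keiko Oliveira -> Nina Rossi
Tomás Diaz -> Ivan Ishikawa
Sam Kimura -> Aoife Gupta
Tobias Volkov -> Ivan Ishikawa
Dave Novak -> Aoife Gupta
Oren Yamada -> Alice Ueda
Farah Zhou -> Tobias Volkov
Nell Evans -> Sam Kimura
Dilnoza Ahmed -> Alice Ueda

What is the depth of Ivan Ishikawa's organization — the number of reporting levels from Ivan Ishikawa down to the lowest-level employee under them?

The longest chain under Ivan Ishikawa runs Ivan Ishikawa → Tobias Volkov → Farah Zhou, which is 2 levels below Ivan Ishikawa.

2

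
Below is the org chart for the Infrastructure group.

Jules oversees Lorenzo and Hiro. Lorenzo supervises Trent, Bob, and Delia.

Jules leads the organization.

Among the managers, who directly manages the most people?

Direct-report counts: Jules has 2; Lorenzo has 3. The largest is 3, held by Lorenzo.

Lorenzo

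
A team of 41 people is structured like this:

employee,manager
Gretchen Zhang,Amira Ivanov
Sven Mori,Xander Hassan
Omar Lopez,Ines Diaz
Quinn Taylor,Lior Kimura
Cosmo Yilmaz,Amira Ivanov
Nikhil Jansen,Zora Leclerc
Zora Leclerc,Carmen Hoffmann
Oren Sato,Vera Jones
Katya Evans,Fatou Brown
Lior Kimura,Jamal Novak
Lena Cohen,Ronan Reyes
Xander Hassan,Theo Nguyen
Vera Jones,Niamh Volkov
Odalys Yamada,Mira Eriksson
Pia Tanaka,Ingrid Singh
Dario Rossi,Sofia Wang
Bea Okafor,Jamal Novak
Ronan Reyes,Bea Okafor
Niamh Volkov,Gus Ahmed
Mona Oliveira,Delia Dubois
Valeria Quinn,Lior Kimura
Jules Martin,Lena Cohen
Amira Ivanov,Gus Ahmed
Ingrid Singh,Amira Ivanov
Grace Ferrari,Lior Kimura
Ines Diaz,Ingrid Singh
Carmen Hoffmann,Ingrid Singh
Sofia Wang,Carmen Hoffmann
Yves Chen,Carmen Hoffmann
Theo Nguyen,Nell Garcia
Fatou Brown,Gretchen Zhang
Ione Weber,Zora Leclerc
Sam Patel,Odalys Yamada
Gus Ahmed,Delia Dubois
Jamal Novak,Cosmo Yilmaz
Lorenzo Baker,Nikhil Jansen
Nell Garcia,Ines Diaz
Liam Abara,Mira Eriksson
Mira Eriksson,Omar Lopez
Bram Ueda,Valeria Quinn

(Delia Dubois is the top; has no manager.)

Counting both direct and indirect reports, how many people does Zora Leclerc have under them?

3

Zora Leclerc directly manages Nikhil Jansen, Ione Weber. Under Nikhil Jansen: Lorenzo Baker (1). Ione Weber has no reports. So Zora Leclerc's organization is 2 direct reports plus everyone under them: 2 + 1 = 3.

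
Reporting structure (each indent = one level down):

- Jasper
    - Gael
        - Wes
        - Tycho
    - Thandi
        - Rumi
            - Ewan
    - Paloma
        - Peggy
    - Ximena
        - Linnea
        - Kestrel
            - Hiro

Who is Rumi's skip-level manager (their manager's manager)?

Jasper

Rumi reports to Thandi, and Thandi reports to Jasper. So Rumi's skip-level manager is Jasper.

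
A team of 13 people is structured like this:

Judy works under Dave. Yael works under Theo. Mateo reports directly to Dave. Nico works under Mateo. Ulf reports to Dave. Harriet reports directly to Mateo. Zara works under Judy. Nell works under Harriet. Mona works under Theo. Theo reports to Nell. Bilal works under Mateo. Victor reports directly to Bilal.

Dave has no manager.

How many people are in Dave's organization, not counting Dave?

12

Dave directly manages Mateo, Judy, Ulf. Under Mateo: Nico, Bilal, Victor, Harriet, Nell, Theo, Mona, Yael (8). Under Judy: Zara (1). Ulf has no reports. So Dave's organization is 3 direct reports plus everyone under them: 9 + 2 + 1 = 12.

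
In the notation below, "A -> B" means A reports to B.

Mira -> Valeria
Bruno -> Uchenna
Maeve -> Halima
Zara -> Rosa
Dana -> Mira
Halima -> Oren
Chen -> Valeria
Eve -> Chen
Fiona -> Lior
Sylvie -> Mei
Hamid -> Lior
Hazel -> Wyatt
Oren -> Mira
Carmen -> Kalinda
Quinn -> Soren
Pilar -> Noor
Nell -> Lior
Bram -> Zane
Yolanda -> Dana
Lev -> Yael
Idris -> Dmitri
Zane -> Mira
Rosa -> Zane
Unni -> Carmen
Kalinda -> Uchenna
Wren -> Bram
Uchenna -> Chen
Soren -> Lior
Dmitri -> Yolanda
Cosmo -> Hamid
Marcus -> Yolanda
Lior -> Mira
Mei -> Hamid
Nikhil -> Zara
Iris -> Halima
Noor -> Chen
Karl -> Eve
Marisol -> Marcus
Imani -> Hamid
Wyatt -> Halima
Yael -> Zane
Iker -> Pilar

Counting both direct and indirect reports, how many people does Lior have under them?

9

Lior directly manages Fiona, Soren, Nell, Hamid. Fiona has no reports. Under Soren: Quinn (1). Nell has no reports. Under Hamid: Mei, Sylvie, Imani, Cosmo (4). So Lior's organization is 4 direct reports plus everyone under them: 1 + 2 + 1 + 5 = 9.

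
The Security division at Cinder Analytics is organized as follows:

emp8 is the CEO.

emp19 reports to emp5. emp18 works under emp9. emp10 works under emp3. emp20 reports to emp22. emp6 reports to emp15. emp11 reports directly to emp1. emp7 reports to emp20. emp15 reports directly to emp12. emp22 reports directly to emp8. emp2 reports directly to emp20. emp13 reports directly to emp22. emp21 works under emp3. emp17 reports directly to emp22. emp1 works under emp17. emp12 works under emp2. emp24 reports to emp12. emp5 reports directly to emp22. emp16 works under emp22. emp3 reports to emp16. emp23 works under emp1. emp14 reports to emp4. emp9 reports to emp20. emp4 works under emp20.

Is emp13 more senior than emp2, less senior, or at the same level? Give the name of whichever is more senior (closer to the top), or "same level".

emp13

emp13 is 2 levels below emp8; emp2 is 3. emp13 is higher.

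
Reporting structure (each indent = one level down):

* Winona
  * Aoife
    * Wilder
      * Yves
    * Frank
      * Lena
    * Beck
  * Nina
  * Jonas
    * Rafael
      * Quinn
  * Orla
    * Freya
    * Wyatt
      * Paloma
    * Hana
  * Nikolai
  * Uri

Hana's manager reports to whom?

Hana reports to Orla, and Orla reports to Winona. So Hana's skip-level manager is Winona.

Winona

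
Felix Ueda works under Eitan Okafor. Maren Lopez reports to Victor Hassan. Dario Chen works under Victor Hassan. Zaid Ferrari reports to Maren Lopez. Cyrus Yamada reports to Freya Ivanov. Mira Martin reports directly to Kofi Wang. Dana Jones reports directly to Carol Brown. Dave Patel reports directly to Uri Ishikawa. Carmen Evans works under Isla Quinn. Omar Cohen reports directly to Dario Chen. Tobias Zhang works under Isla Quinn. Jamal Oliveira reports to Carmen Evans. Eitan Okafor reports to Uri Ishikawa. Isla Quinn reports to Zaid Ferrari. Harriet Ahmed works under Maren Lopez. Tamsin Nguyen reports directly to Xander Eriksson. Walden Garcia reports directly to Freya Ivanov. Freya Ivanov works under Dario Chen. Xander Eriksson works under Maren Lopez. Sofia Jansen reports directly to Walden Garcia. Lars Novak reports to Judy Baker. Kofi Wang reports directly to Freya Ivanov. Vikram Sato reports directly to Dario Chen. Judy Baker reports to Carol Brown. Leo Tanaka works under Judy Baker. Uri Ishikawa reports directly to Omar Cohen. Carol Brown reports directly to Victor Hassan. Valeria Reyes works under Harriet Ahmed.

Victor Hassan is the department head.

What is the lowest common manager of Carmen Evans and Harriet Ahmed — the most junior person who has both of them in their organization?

Carmen Evans's chain of managers is Isla Quinn, Zaid Ferrari, Maren Lopez, Victor Hassan. Harriet Ahmed's chain of managers is Maren Lopez, Victor Hassan. The first manager that appears in both chains is Maren Lopez.

Maren Lopez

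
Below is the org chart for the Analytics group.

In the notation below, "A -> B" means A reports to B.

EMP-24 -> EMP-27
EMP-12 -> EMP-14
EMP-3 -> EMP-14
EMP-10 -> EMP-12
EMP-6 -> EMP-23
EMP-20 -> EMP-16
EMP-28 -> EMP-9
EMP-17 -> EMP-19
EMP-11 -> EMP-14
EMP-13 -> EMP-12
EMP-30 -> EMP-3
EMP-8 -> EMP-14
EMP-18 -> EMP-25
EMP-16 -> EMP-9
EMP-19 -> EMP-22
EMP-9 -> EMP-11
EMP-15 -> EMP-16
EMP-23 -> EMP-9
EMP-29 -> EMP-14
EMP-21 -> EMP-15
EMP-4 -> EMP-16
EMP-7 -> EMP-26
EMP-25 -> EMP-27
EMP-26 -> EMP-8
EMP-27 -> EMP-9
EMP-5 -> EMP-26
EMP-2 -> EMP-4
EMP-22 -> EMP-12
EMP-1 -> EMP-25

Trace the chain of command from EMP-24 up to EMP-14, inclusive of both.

EMP-24 reports to EMP-27. EMP-27 reports to EMP-9. EMP-9 reports to EMP-11. EMP-11 reports to EMP-14. EMP-14 is at the top.

EMP-24 -> EMP-27 -> EMP-9 -> EMP-11 -> EMP-14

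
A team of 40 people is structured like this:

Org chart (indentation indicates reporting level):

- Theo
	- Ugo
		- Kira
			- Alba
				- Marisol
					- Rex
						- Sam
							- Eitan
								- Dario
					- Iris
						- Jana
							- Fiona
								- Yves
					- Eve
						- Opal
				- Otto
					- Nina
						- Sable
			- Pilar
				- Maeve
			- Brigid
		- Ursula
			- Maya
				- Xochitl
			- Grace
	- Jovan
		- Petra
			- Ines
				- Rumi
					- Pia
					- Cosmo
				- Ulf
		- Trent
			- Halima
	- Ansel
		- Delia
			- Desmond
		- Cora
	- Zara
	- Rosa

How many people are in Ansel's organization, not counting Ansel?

3

Ansel directly manages Delia, Cora. Under Delia: Desmond (1). Cora has no reports. So Ansel's organization is 2 direct reports plus everyone under them: 2 + 1 = 3.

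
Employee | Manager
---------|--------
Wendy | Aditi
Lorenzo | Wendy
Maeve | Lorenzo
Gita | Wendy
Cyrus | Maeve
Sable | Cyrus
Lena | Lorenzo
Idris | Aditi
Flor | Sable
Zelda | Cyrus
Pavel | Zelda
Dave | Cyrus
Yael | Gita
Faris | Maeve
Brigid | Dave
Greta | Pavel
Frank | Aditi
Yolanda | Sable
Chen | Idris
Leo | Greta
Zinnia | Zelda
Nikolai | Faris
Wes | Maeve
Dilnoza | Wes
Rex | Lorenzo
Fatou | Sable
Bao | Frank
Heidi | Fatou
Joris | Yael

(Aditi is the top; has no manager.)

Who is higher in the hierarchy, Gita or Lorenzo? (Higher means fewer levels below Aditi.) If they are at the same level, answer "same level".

same level

Both Gita and Lorenzo are 2 levels below Aditi.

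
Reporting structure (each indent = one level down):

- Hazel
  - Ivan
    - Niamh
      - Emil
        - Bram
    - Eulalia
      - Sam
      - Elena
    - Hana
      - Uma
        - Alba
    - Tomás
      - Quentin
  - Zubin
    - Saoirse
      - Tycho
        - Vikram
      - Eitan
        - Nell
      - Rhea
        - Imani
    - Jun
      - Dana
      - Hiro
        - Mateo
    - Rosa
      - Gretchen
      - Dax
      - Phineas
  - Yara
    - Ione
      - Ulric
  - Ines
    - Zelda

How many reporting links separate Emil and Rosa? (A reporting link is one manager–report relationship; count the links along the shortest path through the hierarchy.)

5

Emil is 3 levels below Hazel, and Rosa is 2 levels below Hazel (their lowest common manager). The shortest path runs up from Emil to Hazel and back down to Rosa: 3 + 2 = 5 links.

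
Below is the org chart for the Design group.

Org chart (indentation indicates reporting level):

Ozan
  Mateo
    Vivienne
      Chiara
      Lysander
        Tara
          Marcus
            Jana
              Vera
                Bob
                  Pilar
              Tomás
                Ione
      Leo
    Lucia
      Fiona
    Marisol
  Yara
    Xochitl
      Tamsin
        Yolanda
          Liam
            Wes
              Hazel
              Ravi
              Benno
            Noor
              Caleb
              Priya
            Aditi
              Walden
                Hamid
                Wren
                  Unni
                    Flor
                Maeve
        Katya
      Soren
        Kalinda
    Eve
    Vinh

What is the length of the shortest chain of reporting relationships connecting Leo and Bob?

Leo is 1 level below Vivienne, and Bob is 6 levels below Vivienne (their lowest common manager). The shortest path runs up from Leo to Vivienne and back down to Bob: 1 + 6 = 7 links.

7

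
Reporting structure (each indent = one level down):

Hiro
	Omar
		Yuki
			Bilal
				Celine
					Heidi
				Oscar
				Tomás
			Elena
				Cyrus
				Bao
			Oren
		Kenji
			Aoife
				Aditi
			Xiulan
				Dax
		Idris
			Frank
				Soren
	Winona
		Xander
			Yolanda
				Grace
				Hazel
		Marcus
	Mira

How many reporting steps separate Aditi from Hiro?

4

Chain from Aditi up to Hiro: Aditi → Aoife → Kenji → Omar → Hiro. That is 4 steps up, so Aditi is 4 levels below Hiro.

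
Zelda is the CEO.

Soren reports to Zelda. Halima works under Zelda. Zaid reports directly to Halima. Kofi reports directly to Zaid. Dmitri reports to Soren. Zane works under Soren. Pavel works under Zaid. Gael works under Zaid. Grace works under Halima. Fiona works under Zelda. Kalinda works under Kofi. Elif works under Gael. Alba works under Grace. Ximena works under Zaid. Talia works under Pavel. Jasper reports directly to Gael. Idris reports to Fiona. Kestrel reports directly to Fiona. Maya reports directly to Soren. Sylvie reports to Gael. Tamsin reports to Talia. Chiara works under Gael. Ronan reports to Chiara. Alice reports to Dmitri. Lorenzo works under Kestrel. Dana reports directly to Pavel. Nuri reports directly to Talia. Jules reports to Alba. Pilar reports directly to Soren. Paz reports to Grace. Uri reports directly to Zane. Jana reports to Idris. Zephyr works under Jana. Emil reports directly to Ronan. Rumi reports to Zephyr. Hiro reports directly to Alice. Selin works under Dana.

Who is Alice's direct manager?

Dmitri

Alice reports directly to Dmitri.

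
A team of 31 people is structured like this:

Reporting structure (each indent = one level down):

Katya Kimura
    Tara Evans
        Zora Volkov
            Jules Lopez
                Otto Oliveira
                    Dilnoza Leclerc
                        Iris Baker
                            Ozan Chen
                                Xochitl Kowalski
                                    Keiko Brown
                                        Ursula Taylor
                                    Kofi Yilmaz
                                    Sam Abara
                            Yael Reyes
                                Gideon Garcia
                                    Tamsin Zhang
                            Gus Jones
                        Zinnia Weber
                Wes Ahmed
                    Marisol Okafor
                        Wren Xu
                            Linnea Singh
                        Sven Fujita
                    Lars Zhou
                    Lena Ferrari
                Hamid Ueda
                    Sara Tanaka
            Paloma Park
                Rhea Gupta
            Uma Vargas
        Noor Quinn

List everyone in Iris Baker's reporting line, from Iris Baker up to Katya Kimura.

Iris Baker -> Dilnoza Leclerc -> Otto Oliveira -> Jules Lopez -> Zora Volkov -> Tara Evans -> Katya Kimura

Iris Baker reports to Dilnoza Leclerc. Dilnoza Leclerc reports to Otto Oliveira. Otto Oliveira reports to Jules Lopez. Jules Lopez reports to Zora Volkov. Zora Volkov reports to Tara Evans. Tara Evans reports to Katya Kimura. Katya Kimura is at the top.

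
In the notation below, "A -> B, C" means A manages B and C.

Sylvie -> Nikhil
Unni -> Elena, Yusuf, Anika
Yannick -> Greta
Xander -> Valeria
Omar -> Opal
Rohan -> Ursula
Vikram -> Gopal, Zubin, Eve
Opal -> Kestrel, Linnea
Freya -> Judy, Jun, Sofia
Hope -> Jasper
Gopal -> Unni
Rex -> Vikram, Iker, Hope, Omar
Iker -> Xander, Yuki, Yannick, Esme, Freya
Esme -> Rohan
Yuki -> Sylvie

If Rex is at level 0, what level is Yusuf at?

4

Chain from Yusuf up to Rex: Yusuf → Unni → Gopal → Vikram → Rex. That is 4 steps up, so Yusuf is 4 levels below Rex.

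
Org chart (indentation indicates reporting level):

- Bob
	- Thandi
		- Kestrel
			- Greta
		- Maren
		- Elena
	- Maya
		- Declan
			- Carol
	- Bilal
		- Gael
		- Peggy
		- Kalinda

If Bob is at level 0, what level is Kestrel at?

2

Chain from Kestrel up to Bob: Kestrel → Thandi → Bob. That is 2 steps up, so Kestrel is 2 levels below Bob.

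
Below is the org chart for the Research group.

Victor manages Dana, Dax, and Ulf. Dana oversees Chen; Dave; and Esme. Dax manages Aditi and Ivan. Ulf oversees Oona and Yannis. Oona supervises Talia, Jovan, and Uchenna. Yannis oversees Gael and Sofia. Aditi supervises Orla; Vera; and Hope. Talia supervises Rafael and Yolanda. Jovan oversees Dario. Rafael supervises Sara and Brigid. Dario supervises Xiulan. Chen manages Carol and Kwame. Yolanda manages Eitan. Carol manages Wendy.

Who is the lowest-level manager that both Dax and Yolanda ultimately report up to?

Victor

Dax's chain of managers is Victor. Yolanda's chain of managers is Talia, Oona, Ulf, Victor. The first manager that appears in both chains is Victor.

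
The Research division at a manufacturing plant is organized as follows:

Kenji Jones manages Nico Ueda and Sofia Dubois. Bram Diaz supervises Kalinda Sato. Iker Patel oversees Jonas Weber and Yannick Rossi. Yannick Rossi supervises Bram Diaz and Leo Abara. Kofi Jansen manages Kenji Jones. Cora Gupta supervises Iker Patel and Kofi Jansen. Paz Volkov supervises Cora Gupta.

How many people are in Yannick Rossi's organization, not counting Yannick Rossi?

Yannick Rossi directly manages Bram Diaz, Leo Abara. Under Bram Diaz: Kalinda Sato (1). Leo Abara has no reports. So Yannick Rossi's organization is 2 direct reports plus everyone under them: 2 + 1 = 3.

3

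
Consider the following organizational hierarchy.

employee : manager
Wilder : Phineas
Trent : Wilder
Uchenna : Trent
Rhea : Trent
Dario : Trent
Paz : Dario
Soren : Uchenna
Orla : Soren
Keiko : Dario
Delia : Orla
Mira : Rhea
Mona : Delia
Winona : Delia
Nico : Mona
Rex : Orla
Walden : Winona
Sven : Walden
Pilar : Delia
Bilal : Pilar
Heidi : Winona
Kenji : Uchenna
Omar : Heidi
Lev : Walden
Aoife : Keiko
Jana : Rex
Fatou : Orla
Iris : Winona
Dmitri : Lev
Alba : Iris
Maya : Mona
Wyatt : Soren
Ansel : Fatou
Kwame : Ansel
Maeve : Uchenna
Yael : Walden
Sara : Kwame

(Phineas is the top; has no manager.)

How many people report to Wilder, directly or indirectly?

Wilder directly manages Trent. Under Trent: Dario, Keiko, Aoife, Paz, Rhea, Mira, Uchenna, Maeve, Kenji, Soren, Wyatt, Orla, Fatou, Ansel, Kwame, Sara, Rex, Jana, Delia, Pilar, Bilal, Winona, Iris, Alba, Heidi, Omar, Walden, Yael, Lev, Dmitri, Sven, Mona, Maya, Nico (34). That's 35 in total.

35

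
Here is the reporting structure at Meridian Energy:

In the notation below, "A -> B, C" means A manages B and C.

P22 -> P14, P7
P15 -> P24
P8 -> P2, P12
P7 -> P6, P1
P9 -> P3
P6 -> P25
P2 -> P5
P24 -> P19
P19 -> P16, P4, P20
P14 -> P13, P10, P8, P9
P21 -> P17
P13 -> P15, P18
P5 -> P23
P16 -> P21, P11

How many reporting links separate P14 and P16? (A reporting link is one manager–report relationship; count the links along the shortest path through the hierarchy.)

5

P16 is in P14's organization: the chain from P16 up to P14 is P16 → P19 → P24 → P15 → P13 → P14, which is 5 links.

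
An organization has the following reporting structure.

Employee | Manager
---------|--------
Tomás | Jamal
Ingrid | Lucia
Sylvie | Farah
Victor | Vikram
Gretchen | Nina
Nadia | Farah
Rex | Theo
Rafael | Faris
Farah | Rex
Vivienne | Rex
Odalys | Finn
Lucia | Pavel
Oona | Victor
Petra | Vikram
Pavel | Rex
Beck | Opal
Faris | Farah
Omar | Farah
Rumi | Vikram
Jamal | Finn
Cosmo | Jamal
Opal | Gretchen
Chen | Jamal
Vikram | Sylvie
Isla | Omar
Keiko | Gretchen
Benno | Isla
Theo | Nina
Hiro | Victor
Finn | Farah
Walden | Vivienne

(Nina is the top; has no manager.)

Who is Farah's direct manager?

Rex

Farah reports directly to Rex.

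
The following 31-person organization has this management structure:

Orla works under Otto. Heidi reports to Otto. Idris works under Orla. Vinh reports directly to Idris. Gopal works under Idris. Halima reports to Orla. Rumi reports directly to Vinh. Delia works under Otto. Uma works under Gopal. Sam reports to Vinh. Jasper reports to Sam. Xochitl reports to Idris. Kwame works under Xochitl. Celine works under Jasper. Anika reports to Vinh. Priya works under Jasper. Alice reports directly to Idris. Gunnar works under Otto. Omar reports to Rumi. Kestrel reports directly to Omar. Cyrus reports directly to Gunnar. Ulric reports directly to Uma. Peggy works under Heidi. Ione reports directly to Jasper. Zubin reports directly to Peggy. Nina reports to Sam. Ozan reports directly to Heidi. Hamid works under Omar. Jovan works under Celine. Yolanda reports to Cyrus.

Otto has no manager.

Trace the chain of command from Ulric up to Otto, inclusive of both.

Ulric reports to Uma. Uma reports to Gopal. Gopal reports to Idris. Idris reports to Orla. Orla reports to Otto. Otto is at the top.

Ulric -> Uma -> Gopal -> Idris -> Orla -> Otto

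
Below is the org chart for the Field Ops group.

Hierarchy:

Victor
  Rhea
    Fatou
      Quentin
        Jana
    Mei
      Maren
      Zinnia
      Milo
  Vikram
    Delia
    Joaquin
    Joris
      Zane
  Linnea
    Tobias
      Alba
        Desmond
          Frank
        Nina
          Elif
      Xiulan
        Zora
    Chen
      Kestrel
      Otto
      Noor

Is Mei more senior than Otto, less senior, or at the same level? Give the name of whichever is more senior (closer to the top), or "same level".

Mei

Mei is 2 levels below Victor; Otto is 3. Mei is higher.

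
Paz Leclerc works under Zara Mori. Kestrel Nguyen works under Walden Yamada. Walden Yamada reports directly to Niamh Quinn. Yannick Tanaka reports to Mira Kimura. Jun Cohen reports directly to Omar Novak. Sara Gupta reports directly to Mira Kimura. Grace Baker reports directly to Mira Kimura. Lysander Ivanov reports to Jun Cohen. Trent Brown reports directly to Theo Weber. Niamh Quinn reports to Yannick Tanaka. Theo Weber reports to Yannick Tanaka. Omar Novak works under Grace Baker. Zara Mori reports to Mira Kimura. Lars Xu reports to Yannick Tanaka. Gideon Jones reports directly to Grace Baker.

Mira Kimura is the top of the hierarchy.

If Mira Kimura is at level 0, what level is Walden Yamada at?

Chain from Walden Yamada up to Mira Kimura: Walden Yamada → Niamh Quinn → Yannick Tanaka → Mira Kimura. That is 3 steps up, so Walden Yamada is 3 levels below Mira Kimura.

3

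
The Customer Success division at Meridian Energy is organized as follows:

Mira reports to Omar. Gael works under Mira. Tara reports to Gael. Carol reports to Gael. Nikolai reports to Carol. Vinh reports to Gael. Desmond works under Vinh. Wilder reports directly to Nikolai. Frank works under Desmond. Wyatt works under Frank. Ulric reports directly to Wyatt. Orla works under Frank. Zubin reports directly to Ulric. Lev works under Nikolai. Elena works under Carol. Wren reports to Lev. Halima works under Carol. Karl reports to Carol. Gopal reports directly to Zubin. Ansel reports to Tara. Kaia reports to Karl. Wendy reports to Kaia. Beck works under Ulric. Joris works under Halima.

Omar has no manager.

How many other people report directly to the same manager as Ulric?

Ulric reports to Wyatt, and Wyatt has no other direct reports. Ulric has 0 peers.

0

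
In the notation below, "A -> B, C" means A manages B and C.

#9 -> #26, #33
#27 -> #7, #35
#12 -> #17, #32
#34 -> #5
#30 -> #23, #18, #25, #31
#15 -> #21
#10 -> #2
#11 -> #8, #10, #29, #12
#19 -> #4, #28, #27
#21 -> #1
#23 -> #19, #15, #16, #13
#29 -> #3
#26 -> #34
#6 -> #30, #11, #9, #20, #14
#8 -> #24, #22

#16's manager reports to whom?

#16 reports to #23, and #23 reports to #30. So #16's skip-level manager is #30.

#30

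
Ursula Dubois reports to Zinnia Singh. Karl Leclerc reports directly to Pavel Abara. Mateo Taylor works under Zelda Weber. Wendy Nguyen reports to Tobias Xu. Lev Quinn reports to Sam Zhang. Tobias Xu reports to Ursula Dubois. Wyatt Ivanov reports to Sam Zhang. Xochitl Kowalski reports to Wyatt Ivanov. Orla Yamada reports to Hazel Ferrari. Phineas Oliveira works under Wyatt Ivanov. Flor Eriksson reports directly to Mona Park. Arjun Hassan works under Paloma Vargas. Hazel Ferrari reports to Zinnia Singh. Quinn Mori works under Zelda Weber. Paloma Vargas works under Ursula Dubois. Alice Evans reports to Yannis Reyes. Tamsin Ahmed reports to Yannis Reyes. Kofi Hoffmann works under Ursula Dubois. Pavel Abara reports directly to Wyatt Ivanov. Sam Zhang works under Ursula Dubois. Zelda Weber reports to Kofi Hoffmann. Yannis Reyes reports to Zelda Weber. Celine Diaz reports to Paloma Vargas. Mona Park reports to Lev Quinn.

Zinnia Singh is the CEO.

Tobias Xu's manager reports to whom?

Tobias Xu reports to Ursula Dubois, and Ursula Dubois reports to Zinnia Singh. So Tobias Xu's skip-level manager is Zinnia Singh.

Zinnia Singh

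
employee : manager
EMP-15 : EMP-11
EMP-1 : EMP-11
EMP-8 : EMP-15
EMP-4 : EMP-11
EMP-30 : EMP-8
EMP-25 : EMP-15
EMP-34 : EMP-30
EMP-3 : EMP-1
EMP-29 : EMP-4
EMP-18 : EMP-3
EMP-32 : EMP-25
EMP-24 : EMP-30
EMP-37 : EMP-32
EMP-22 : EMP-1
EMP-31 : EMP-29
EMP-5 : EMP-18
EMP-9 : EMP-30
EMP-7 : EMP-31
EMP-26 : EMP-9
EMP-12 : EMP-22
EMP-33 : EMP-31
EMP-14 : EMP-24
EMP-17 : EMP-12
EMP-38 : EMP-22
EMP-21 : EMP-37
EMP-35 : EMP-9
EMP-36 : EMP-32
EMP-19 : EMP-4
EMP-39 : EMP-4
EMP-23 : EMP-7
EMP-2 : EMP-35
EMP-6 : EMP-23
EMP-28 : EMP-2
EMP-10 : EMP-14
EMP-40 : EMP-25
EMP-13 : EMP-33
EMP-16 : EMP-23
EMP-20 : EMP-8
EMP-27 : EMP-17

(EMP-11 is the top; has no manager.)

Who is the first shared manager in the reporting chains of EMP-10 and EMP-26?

EMP-10's chain of managers is EMP-14, EMP-24, EMP-30, EMP-8, EMP-15, EMP-11. EMP-26's chain of managers is EMP-9, EMP-30, EMP-8, EMP-15, EMP-11. The first manager that appears in both chains is EMP-30.

EMP-30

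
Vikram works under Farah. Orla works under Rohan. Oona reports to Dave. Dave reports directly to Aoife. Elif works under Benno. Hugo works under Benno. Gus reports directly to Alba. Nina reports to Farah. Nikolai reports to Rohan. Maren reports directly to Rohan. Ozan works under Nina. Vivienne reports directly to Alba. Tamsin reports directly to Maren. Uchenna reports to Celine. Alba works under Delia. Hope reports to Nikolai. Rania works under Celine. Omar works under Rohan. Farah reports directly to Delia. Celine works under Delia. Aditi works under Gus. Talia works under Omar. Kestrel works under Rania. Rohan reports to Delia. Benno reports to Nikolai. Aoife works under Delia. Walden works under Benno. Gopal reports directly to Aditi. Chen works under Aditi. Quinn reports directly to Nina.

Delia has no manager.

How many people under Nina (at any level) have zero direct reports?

2

The people in Nina's organization with no one reporting to them are Quinn, Ozan. That is 2.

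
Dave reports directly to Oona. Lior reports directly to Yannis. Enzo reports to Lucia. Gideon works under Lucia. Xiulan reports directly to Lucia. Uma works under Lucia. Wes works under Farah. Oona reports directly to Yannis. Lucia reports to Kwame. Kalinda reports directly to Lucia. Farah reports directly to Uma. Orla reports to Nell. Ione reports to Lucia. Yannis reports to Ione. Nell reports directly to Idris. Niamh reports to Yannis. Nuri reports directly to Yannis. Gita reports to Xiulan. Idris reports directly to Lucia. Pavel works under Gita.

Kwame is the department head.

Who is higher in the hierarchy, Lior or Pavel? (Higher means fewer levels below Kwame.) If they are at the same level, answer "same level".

Both Lior and Pavel are 4 levels below Kwame.

same level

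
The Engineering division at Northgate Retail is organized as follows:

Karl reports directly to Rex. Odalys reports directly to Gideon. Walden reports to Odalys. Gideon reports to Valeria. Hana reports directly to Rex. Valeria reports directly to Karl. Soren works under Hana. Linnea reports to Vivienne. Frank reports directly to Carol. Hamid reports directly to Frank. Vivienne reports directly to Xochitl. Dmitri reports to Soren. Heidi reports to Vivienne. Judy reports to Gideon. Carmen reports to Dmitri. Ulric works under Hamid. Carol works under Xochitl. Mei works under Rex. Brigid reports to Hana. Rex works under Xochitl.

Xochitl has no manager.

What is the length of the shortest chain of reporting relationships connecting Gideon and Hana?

4

Gideon is 3 levels below Rex, and Hana is 1 level below Rex (their lowest common manager). The shortest path runs up from Gideon to Rex and back down to Hana: 3 + 1 = 4 links.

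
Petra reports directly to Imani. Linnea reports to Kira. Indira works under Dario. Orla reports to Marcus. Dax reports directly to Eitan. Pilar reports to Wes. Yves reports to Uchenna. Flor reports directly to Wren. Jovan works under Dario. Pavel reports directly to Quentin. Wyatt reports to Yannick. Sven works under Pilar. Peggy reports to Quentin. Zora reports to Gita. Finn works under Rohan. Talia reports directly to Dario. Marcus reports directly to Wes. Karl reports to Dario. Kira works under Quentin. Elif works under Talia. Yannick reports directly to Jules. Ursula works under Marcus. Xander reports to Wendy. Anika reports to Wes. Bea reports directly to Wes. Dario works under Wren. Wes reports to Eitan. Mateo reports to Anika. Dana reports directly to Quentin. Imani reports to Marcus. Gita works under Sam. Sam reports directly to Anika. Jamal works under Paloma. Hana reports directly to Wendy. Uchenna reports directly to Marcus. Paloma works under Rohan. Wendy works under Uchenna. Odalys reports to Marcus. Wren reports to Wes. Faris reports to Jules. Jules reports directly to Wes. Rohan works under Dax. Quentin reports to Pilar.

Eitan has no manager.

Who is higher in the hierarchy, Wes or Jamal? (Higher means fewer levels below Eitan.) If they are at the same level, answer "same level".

Wes is 1 level below Eitan; Jamal is 4. Wes is higher.

Wes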